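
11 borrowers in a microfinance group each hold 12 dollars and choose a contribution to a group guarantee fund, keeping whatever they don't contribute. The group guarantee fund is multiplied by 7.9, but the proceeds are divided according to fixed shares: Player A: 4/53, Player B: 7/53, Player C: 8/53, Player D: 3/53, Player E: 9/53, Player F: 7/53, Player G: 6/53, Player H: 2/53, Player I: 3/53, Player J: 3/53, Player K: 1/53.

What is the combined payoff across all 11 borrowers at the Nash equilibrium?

Player j's private return per contributed unit is 7.9 × (j's share). Contributing is weakly dominant for j when that share is at least 1/7.9 = 0.1266, and contributing 0 is dominant otherwise.
The shares above 0.1266 belong to Player B, Player C, Player E and Player F, contributing 12 each; the remaining 7 contribute 0. Total contributed: 48.
The group guarantee fund pays out 7.9 × 48 = 379.20 in total (split across the unequal shares, but the aggregate is all that matters for the group sum).
The 7 free-riders keep 12 each, adding 84. Group total = 84 + 379.20 = 463.20.

463.20 dollars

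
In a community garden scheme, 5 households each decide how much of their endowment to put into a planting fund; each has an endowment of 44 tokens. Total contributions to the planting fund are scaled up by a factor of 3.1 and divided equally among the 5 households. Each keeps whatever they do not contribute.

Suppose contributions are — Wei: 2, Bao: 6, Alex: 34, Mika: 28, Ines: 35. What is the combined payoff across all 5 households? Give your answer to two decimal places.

440.50 tokens

Total contributed: 2 + 6 + 34 + 28 + 35 = 105; total kept: 5 × 44 − 105 = 115.
The planting fund pays out 3.1 × 105 = 325.50 in aggregate.
Group total = 115 + 325.50 = 440.50.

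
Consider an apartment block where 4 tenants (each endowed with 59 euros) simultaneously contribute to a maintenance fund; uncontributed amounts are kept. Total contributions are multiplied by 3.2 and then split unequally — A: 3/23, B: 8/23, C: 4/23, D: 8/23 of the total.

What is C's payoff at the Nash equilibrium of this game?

124.67 euros

For player j, contributing a unit is worthwhile iff 3.2 × (j's share) ≥ 1, i.e. iff j's share is at least 0.3125.
The shares above 0.3125 belong to B and D, contributing 59 each; the remaining 2 contribute 0. Total contributed: 118.
C keeps 59 and receives 3.2 × 118 × 4/23 = 65.67 from the maintenance fund, for a payoff of 124.67.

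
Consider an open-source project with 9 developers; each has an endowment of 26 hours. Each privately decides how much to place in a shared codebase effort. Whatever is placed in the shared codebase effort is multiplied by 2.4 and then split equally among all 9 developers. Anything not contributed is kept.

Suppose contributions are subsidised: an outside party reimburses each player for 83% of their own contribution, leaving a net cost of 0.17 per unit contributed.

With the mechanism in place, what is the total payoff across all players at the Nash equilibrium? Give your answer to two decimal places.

755.82 hours

Under the mechanism each unit contributed yields (2.4/9) / 0.17 = 1.5686 back to its contributor per unit of net cost, which exceeds 1, making full contribution the dominant choice for everyone.
At the Nash equilibrium everyone contributes 26. Group total payoff = 9 × (26 × 0.83 + 2.4 × 26) = 755.82.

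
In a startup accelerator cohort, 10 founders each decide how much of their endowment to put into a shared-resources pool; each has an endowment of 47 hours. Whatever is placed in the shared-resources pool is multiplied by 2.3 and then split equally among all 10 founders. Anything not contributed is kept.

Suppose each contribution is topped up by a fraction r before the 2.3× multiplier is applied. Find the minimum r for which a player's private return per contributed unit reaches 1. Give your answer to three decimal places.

With matching at rate r, one contributed unit becomes (1 + r) in the shared-resources pool and returns 2.3 × (1 + r) / 10 to the contributor.
Setting this equal to 1: 1 + r = 10/2.3 = 4.3478.
So the minimum matching rate is r = 4.3478 − 1 = 3.348.

3.348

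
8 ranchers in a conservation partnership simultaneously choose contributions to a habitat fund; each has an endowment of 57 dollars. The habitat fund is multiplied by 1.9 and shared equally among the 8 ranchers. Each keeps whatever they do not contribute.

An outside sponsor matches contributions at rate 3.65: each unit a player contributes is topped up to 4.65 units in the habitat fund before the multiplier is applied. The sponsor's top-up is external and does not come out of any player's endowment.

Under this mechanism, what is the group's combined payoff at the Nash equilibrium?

With the mechanism, a contributed unit returns 1.9 × 4.65 / 8 = 1.1044 per unit of net cost to the contributor — now above 1 — so contributing fully is weakly dominant for every player.
At the Nash equilibrium everyone contributes 57. Group total payoff = 1.9 × 4.65 × 456 = 4028.76.

4028.76 dollars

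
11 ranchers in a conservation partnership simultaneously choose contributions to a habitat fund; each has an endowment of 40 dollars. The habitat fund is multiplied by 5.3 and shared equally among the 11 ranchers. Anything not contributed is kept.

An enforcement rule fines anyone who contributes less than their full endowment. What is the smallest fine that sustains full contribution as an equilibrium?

Given the others contribute fully, the best deviation is to contribute 0 (any partial contribution still incurs the fine and gives up units whose private return 0.4818 is below 1).
Deviating from 40 to 0 saves 40 dollars but forfeits the deviator's share of the drop in the habitat fund: 5.3/11 × 40 = 19.27.
So the deviation gain is 40 − 19.27 = 20.73, and the fine must be at least 20.73 dollars to wipe it out.

20.73 dollars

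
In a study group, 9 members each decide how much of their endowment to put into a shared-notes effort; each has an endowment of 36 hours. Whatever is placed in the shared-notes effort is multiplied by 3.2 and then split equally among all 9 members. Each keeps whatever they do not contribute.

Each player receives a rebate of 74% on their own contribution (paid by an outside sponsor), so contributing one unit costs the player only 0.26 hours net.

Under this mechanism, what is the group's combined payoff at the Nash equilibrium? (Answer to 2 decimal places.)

The effective private return per unit is now (3.2/9) / 0.26 = 1.3675 > 1, so every player's dominant strategy flips to full contribution.
At the Nash equilibrium everyone contributes 36. Group total payoff = 9 × (36 × 0.74 + 3.2 × 36) = 1276.56.

1276.56 hours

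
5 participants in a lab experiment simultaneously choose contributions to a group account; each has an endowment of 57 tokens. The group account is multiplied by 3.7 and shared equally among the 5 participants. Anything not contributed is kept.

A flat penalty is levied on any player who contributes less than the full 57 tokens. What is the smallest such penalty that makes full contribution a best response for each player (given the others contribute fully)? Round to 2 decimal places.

Given the others contribute fully, the best deviation is to contribute 0 (any partial contribution still incurs the fine and gives up units whose private return 0.7400 is below 1).
Deviating from 57 to 0 saves 57 tokens but forfeits the deviator's share of the drop in the group account: 3.7/5 × 57 = 42.18.
So the deviation gain is 57 − 42.18 = 14.82, and the fine must be at least 14.82 tokens to wipe it out.

14.82 tokens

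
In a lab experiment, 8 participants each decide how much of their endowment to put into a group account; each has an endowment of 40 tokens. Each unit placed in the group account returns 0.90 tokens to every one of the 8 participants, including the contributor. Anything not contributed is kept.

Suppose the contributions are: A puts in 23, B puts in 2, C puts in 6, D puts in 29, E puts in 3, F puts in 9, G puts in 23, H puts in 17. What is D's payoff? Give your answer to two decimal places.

111.80 tokens

Total contributed: 23 + 2 + 6 + 29 + 3 + 9 + 23 + 17 = 112.
Each receives 0.90 × 112 = 100.80 from the group account.
D keeps 40 − 29 = 11, so D's payoff is 11 + 100.80 = 111.80.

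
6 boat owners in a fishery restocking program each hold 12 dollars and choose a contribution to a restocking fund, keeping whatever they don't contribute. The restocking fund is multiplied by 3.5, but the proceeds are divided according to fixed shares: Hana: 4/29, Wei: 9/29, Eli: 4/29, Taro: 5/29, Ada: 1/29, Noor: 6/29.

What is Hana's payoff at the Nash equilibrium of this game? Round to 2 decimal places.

17.79 dollars

Player j's private return per contributed unit is 3.5 × (j's share). Contributing is weakly dominant for j when that share is at least 1/3.5 = 0.2857, and contributing 0 is dominant otherwise.
The only share above 0.2857 is Wei's 9/29, contributing 12; the remaining 5 contribute 0. Total contributed: 12.
Hana keeps 12 and receives 3.5 × 12 × 4/29 = 5.79 from the restocking fund, for a payoff of 17.79.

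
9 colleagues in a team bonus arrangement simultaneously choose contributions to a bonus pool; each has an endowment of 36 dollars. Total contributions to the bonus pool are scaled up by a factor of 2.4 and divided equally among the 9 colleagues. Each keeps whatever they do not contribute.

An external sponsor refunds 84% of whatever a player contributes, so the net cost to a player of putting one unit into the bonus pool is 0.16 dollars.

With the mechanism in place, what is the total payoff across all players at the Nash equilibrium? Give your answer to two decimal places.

1049.76 dollars

With the mechanism, a contributed unit returns (2.4/9) / 0.16 = 1.6667 per unit of net cost to the contributor — now above 1 — so contributing fully is weakly dominant for every player.
So the Nash equilibrium is full contribution by all 9; the group earns 9 × (36 × 0.84 + 2.4 × 36) = 1049.76.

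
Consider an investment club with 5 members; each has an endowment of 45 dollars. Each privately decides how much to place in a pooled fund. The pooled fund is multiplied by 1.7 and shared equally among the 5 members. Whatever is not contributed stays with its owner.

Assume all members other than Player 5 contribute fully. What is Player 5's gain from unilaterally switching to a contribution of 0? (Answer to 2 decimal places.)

Switching from a contribution of 45 to 0 lets Player 5 keep an extra 45 dollars, but lowers the pooled fund by 45, which costs Player 5 their own share of that drop: 1.7/5 × 45 = 15.30.
Net gain = 45 − 15.30 = 29.70. The private return per contributed unit (0.3400) is below 1, so free-riding is indeed the best response regardless of what the others do.

29.70 dollars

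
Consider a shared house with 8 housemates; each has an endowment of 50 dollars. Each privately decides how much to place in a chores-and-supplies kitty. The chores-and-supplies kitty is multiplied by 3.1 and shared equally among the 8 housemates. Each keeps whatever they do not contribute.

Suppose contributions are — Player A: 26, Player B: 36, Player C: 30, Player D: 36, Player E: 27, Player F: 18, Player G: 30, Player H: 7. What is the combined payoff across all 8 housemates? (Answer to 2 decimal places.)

841.00 dollars

Total contributed: 26 + 36 + 30 + 36 + 27 + 18 + 30 + 7 = 210; total kept: 8 × 50 − 210 = 190.
The chores-and-supplies kitty pays out 3.1 × 210 = 651.00 in aggregate.
Group total = 190 + 651.00 = 841.00.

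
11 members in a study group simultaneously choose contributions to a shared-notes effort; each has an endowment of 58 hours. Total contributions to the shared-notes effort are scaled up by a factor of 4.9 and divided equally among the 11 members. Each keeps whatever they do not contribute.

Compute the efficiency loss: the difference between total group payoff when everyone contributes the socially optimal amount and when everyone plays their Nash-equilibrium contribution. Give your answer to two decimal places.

Each contributed unit returns 4.9/11 = 0.4455 to its contributor — below 1 — so contributing 0 is dominant for every player. At the Nash equilibrium everyone keeps their 58, and the group total is 11 × 58 = 638.
Each contributed unit returns 4.900 to the group as a whole (0.4455 to each of 11 players), which exceeds 1, so the social optimum is full contribution: group total = 4.900 × 638 = 3126.20.
Efficiency loss = 3126.20 − 638 = 2488.20.

2488.20 hours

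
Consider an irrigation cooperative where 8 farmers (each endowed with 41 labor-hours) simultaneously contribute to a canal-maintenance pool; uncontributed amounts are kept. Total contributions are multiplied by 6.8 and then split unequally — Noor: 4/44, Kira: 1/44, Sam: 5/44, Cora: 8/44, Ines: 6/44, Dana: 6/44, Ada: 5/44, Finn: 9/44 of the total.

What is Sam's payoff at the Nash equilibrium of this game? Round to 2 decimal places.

Player j's private return per contributed unit is 6.8 × (j's share). Contributing is weakly dominant for j when that share is at least 1/6.8 = 0.1471, and contributing 0 is dominant otherwise.
The shares above 0.1471 belong to Cora and Finn, contributing 41 each; the remaining 6 contribute 0. Total contributed: 82.
Sam keeps 41 and receives 6.8 × 82 × 5/44 = 63.36 from the canal-maintenance pool, for a payoff of 104.36.

104.36 labor-hours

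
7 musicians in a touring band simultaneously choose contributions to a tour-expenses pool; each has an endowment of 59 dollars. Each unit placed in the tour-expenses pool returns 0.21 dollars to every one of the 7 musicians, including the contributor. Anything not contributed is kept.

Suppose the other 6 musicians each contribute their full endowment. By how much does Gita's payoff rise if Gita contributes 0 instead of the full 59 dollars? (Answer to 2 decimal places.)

46.61 dollars

Switching from a contribution of 59 to 0 lets Gita keep an extra 59 dollars, but lowers the tour-expenses pool by 59, which costs Gita their own share of that drop: 0.21 × 59 = 12.39.
Net gain = 59 − 12.39 = 46.61. The private return per contributed unit (0.21) is below 1, so free-riding is indeed the best response regardless of what the others do.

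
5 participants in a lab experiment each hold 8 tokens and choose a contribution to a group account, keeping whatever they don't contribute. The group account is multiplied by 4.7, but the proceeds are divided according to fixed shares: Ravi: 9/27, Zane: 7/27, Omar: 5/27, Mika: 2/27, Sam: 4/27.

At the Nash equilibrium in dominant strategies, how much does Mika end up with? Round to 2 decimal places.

Player j's private return per contributed unit is 4.7 × (j's share). Contributing is weakly dominant for j when that share is at least 1/4.7 = 0.2128, and contributing 0 is dominant otherwise.
Ravi and Zane are above the threshold, contributing 8 each; the remaining 3 contribute 0. Total contributed: 16.
Mika keeps 8 and receives 4.7 × 16 × 2/27 = 5.57 from the group account, for a payoff of 13.57.

13.57 tokens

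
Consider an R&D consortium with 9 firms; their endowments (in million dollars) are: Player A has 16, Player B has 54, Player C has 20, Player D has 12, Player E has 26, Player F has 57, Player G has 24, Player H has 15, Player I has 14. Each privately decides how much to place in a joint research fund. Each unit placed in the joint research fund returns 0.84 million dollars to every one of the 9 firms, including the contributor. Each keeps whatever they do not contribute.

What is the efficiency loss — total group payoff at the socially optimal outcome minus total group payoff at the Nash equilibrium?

The private return per contributed unit is 0.84 < 1 for everyone, so the Nash equilibrium is zero contribution and the group total is Σ E_j = 16 + 54 + 20 + 12 + 26 + 57 + 24 + 15 + 14 = 238.
Each contributed unit returns 7.560 to the group, so the social optimum is full contribution by everyone: group total = 7.560 × 238 = 1799.28.
Efficiency loss = (7.560 − 1) × 238 = 1561.28.

1561.28 million dollars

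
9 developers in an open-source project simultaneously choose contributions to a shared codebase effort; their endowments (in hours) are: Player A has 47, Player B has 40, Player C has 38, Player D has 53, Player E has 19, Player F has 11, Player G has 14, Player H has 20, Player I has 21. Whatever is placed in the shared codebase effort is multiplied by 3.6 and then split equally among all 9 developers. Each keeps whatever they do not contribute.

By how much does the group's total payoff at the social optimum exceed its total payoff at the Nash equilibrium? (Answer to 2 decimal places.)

683.80 hours

The private return per contributed unit is 3.6/9 = 0.4000 < 1 for every player regardless of endowment, so the Nash equilibrium is zero contribution and the group total is Σ E_j = 47 + 40 + 38 + 53 + 19 + 11 + 14 + 20 + 21 = 263.
Each contributed unit returns 3.600 to the group, so the social optimum is full contribution by everyone: group total = 3.600 × 263 = 946.80.
Efficiency loss = (3.600 − 1) × 263 = 683.80.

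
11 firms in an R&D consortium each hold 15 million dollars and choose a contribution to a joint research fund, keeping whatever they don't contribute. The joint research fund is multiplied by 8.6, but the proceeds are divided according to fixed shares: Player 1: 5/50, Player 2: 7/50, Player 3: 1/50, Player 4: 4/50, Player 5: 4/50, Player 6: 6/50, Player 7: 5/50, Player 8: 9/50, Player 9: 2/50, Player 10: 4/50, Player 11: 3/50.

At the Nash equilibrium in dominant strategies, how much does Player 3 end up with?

A player with share s gets back 8.6·s per unit contributed, so full contribution is dominant for anyone with s > 1/8.6 = 0.1163 and zero contribution is dominant for anyone below.
Player 2, Player 6 and Player 8 clear that bar, contributing 15 each; the remaining 8 contribute 0. Total contributed: 45.
Player 3 keeps 15 and receives 8.6 × 45 × 1/50 = 7.74 from the joint research fund, for a payoff of 22.74.

22.74 million dollars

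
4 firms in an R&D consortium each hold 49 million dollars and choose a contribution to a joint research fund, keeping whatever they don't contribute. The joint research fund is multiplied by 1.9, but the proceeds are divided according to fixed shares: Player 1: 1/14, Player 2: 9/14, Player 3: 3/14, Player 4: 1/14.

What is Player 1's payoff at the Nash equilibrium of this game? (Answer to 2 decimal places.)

55.65 million dollars

For player j, contributing a unit is worthwhile iff 1.9 × (j's share) ≥ 1, i.e. iff j's share is at least 0.5263.
Only Player 2 (9/14) clears that bar, contributing 49; the remaining 3 contribute 0. Total contributed: 49.
Player 1 keeps 49 and receives 1.9 × 49 × 1/14 = 6.65 from the joint research fund, for a payoff of 55.65.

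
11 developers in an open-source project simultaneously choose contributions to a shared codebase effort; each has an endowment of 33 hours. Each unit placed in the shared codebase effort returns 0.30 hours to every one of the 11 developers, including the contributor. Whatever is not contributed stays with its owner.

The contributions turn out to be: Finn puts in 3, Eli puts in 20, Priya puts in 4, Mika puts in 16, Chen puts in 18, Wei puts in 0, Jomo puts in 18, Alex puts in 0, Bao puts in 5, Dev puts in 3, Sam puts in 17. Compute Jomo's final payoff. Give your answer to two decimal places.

46.20 hours

Total contributed: 3 + 20 + 4 + 16 + 18 + 0 + 18 + 0 + 5 + 3 + 17 = 104.
Each receives 0.30 × 104 = 31.20 from the shared codebase effort.
Jomo keeps 33 − 18 = 15, so Jomo's payoff is 15 + 31.20 = 46.20.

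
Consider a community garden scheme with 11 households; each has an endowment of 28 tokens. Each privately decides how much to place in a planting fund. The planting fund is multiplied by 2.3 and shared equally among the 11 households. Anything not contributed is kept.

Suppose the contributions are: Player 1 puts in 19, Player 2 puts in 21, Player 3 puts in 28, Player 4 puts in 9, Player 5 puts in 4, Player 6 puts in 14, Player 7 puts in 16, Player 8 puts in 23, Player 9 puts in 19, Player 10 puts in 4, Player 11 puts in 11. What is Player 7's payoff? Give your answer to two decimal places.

47.13 tokens

Total contributed: 19 + 21 + 28 + 9 + 4 + 14 + 16 + 23 + 19 + 4 + 11 = 168.
Each receives 2.3 × 168 / 11 = 35.13 from the planting fund.
Player 7 keeps 28 − 16 = 12, so Player 7's payoff is 12 + 35.13 = 47.13.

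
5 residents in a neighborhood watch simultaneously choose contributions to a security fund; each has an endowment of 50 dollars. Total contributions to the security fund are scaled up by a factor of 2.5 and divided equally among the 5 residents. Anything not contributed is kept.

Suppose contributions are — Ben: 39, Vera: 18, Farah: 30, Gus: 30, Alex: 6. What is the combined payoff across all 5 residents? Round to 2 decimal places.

Total contributed: 39 + 18 + 30 + 30 + 6 = 123; total kept: 5 × 50 − 123 = 127.
The security fund pays out 2.5 × 123 = 307.50 in aggregate.
Group total = 127 + 307.50 = 434.50.

434.50 dollars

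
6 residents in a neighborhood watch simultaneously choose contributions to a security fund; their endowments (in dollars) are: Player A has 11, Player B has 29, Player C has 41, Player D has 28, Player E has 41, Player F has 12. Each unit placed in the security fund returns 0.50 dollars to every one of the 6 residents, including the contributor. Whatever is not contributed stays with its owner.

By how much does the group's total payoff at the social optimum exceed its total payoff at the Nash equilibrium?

324.00 dollars

The private return per contributed unit is 0.50 < 1 for everyone, so the Nash equilibrium is zero contribution and the group total is Σ E_j = 11 + 29 + 41 + 28 + 41 + 12 = 162.
Each contributed unit returns 3.000 to the group, so the social optimum is full contribution by everyone: group total = 3.000 × 162 = 486.00.
Efficiency loss = (3.000 − 1) × 162 = 324.00.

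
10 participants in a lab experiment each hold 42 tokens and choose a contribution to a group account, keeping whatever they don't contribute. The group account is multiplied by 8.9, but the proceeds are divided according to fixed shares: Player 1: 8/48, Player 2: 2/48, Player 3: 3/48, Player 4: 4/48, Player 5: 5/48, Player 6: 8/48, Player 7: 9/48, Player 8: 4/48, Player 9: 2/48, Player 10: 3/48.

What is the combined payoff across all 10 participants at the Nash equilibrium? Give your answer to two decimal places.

1415.40 tokens

For player j, contributing a unit is worthwhile iff 8.9 × (j's share) ≥ 1, i.e. iff j's share is at least 0.1124.
Player 1, Player 6 and Player 7 clear that bar, contributing 42 each; the remaining 7 contribute 0. Total contributed: 126.
The group account pays out 8.9 × 126 = 1121.40 in total (split across the unequal shares, but the aggregate is all that matters for the group sum).
The 7 free-riders keep 42 each, adding 294. Group total = 294 + 1121.40 = 1415.40.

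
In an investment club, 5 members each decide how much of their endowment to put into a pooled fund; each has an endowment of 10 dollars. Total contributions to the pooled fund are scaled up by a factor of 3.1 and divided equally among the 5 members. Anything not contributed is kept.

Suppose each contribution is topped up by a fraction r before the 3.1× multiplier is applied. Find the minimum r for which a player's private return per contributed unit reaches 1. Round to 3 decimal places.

0.613

With matching at rate r, one contributed unit becomes (1 + r) in the pooled fund and returns 3.1 × (1 + r) / 5 to the contributor.
Setting this equal to 1: 1 + r = 5/3.1 = 1.6129.
So the minimum matching rate is r = 1.6129 − 1 = 0.613.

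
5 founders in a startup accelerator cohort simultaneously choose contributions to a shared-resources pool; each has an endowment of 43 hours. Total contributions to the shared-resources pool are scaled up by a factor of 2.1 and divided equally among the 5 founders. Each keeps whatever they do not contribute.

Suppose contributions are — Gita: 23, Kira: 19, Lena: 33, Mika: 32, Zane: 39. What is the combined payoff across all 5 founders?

Total contributed: 23 + 19 + 33 + 32 + 39 = 146; total kept: 5 × 43 − 146 = 69.
The shared-resources pool pays out 2.1 × 146 = 306.60 in aggregate.
Group total = 69 + 306.60 = 375.60.

375.60 hours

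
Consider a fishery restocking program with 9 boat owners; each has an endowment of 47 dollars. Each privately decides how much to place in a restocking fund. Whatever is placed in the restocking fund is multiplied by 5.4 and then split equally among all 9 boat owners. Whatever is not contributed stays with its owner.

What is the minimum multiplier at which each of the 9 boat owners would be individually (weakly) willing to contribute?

9

A contributed unit returns (multiplier)/9 to its contributor.
This reaches 1 exactly when the multiplier is 9.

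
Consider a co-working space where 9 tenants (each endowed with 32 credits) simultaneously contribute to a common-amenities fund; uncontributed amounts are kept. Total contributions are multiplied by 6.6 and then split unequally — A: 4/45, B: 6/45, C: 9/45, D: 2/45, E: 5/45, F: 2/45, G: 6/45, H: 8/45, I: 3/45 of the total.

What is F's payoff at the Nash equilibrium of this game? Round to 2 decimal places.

50.77 credits

For player j, contributing a unit is worthwhile iff 6.6 × (j's share) ≥ 1, i.e. iff j's share is at least 0.1515.
C and H clear that bar, contributing 32 each; the remaining 7 contribute 0. Total contributed: 64.
F keeps 32 and receives 6.6 × 64 × 2/45 = 18.77 from the common-amenities fund, for a payoff of 50.77.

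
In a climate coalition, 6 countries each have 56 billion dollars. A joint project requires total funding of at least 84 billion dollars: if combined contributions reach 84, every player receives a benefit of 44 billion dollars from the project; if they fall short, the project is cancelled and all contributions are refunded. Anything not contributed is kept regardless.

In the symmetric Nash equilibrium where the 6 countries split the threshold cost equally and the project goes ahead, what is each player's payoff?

Equal share of the threshold: 84/6 = 14.
At this profile no one gains by cutting their contribution: any cut drops the total below 84, the project is cancelled, contributions are refunded, and the deviator ends with 56, which is less than 56 − 14 + 44 = 86. Contributing more than 14 just wastes the excess. So contributing exactly 14 is a best response.
Each player's payoff: 56 − 14 + 44 = 86.

86 billion dollars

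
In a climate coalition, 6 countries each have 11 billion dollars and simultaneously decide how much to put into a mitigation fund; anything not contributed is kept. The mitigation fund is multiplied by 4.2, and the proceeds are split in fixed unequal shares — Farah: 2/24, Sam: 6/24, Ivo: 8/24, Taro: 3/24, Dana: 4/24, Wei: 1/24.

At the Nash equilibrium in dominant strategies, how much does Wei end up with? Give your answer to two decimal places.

Each unit j contributes comes back to j as 4.2 × (j's share), so j prefers to contribute only if that share exceeds 1/4.2 = 0.2381; otherwise keeping the unit dominates.
Sam and Ivo clear that bar, contributing 11 each; the remaining 4 contribute 0. Total contributed: 22.
Wei keeps 11 and receives 4.2 × 22 × 1/24 = 3.85 from the mitigation fund, for a payoff of 14.85.

14.85 billion dollars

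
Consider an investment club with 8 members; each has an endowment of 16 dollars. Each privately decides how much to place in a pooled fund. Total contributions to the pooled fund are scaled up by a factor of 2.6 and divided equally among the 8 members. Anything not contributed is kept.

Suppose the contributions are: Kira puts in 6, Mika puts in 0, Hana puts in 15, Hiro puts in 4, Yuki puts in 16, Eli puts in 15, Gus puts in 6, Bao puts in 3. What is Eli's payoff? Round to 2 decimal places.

22.13 dollars

Total contributed: 6 + 0 + 15 + 4 + 16 + 15 + 6 + 3 = 65.
Each receives 2.6 × 65 / 8 = 21.13 from the pooled fund.
Eli keeps 16 − 15 = 1, so Eli's payoff is 1 + 21.13 = 22.13.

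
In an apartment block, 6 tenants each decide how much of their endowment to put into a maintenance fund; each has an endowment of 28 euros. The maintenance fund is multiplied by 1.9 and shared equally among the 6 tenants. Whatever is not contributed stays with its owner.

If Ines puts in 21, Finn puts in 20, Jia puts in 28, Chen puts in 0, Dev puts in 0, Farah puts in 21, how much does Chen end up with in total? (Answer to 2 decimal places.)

56.50 euros

Total contributed: 21 + 20 + 28 + 0 + 0 + 21 = 90.
Each receives 1.9 × 90 / 6 = 28.50 from the maintenance fund.
Chen keeps 28 − 0 = 28, so Chen's payoff is 28 + 28.50 = 56.50.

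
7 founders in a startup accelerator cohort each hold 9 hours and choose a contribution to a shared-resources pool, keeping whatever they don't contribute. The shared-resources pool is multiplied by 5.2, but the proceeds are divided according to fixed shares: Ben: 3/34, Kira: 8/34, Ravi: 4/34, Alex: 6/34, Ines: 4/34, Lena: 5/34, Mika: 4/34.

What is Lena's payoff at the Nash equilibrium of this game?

15.88 hours

For player j, contributing a unit is worthwhile iff 5.2 × (j's share) ≥ 1, i.e. iff j's share is at least 0.1923.
The only share above 0.1923 is Kira's 8/34, contributing 9; the remaining 6 contribute 0. Total contributed: 9.
Lena keeps 9 and receives 5.2 × 9 × 5/34 = 6.88 from the shared-resources pool, for a payoff of 15.88.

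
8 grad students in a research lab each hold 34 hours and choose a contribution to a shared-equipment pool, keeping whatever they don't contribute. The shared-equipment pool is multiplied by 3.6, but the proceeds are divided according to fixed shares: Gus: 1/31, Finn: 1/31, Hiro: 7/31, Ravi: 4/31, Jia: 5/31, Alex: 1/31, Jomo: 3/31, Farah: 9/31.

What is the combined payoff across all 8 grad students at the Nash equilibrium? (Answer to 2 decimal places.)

Each unit j contributes comes back to j as 3.6 × (j's share), so j prefers to contribute only if that share exceeds 1/3.6 = 0.2778; otherwise keeping the unit dominates.
The only share above 0.2778 is Farah's 9/31, contributing 34; the remaining 7 contribute 0. Total contributed: 34.
The shared-equipment pool pays out 3.6 × 34 = 122.40 in total (split across the unequal shares, but the aggregate is all that matters for the group sum).
The 7 free-riders keep 34 each, adding 238. Group total = 238 + 122.40 = 360.40.

360.40 hours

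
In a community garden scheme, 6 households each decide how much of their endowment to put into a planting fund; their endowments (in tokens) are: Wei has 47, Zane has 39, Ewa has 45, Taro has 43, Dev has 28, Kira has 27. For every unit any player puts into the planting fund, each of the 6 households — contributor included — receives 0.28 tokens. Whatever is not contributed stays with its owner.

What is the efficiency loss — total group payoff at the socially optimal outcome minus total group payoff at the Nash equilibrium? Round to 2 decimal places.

155.72 tokens

The private return per contributed unit is 0.28 < 1 for everyone, so the Nash equilibrium is zero contribution and the group total is Σ E_j = 47 + 39 + 45 + 43 + 28 + 27 = 229.
Each contributed unit returns 1.680 to the group, so the social optimum is full contribution by everyone: group total = 1.680 × 229 = 384.72.
Efficiency loss = (1.680 − 1) × 229 = 155.72.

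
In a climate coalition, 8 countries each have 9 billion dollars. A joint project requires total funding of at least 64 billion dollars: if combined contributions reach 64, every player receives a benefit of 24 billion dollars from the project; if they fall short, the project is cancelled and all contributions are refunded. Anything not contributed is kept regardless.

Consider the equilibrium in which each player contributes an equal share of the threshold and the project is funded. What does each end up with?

25 billion dollars

Equal share of the threshold: 64/8 = 8.
At this profile no one gains by cutting their contribution: any cut drops the total below 64, the project is cancelled, contributions are refunded, and the deviator ends with 9, which is less than 9 − 8 + 24 = 25. Contributing more than 8 just wastes the excess. So contributing exactly 8 is a best response.
Each player's payoff: 9 − 8 + 24 = 25.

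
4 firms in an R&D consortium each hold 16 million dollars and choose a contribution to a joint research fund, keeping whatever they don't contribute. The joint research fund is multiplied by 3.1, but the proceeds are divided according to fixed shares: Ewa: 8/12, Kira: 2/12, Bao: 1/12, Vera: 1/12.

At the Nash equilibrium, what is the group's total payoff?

97.60 million dollars

For player j, contributing a unit is worthwhile iff 3.1 × (j's share) ≥ 1, i.e. iff j's share is at least 0.3226.
The only share above 0.3226 is Ewa's 8/12, contributing 16; the remaining 3 contribute 0. Total contributed: 16.
The joint research fund pays out 3.1 × 16 = 49.60 in total (split across the unequal shares, but the aggregate is all that matters for the group sum).
The 3 free-riders keep 16 each, adding 48. Group total = 48 + 49.60 = 97.60.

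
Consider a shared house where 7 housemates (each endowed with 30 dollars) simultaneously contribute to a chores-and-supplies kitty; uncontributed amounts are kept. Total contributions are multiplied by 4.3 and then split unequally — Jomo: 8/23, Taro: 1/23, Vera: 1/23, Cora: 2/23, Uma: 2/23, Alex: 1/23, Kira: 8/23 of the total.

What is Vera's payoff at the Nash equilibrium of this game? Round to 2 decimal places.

41.22 dollars

A player with share s gets back 4.3·s per unit contributed, so full contribution is dominant for anyone with s > 1/4.3 = 0.2326 and zero contribution is dominant for anyone below.
Jomo and Kira are above the threshold, contributing 30 each; the remaining 5 contribute 0. Total contributed: 60.
Vera keeps 30 and receives 4.3 × 60 × 1/23 = 11.22 from the chores-and-supplies kitty, for a payoff of 41.22.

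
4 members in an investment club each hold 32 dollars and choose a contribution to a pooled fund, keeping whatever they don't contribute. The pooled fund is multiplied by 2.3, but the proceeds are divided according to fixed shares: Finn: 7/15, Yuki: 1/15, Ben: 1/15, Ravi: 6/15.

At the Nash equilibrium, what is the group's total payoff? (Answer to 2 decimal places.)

169.60 dollars

Player j's private return per contributed unit is 2.3 × (j's share). Contributing is weakly dominant for j when that share is at least 1/2.3 = 0.4348, and contributing 0 is dominant otherwise.
Only Finn (7/15) clears that bar, contributing 32; the remaining 3 contribute 0. Total contributed: 32.
The pooled fund pays out 2.3 × 32 = 73.60 in total (split across the unequal shares, but the aggregate is all that matters for the group sum).
The 3 free-riders keep 32 each, adding 96. Group total = 96 + 73.60 = 169.60.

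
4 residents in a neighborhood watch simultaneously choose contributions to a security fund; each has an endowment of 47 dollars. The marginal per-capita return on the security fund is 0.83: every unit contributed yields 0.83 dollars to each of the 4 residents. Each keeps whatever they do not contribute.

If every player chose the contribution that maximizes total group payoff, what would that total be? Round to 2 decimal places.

624.16 dollars

Each contributed unit returns 3.320 to the group as a whole (0.83 to each of 4 players), which exceeds 1, so the social optimum is full contribution: group total = 3.320 × 188 = 624.16.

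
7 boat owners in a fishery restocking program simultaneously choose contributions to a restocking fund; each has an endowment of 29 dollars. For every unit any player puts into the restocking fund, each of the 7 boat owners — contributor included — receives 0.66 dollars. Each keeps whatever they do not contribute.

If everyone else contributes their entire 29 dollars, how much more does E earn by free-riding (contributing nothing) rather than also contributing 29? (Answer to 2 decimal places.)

9.86 dollars

Switching from a contribution of 29 to 0 lets E keep an extra 29 dollars, but lowers the restocking fund by 29, which costs E their own share of that drop: 0.66 × 29 = 19.14.
Net gain = 29 − 19.14 = 9.86. The private return per contributed unit (0.66) is below 1, so free-riding is indeed the best response regardless of what the others do.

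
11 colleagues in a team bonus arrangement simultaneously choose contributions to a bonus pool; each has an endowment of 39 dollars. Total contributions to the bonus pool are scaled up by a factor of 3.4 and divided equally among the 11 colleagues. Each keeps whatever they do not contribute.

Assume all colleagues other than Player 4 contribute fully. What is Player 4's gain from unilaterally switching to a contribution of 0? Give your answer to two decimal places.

Switching from a contribution of 39 to 0 lets Player 4 keep an extra 39 dollars, but lowers the bonus pool by 39, which costs Player 4 their own share of that drop: 3.4/11 × 39 = 12.05.
Net gain = 39 − 12.05 = 26.95. The private return per contributed unit (0.3091) is below 1, so free-riding is indeed the best response regardless of what the others do.

26.95 dollars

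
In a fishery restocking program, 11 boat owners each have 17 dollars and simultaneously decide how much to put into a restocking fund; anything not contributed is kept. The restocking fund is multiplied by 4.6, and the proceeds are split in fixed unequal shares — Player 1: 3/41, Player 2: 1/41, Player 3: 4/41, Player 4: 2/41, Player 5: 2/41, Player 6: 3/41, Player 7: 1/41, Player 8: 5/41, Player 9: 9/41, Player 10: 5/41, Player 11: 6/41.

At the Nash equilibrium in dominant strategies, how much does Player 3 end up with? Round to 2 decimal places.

Each unit j contributes comes back to j as 4.6 × (j's share), so j prefers to contribute only if that share exceeds 1/4.6 = 0.2174; otherwise keeping the unit dominates.
The only share above 0.2174 is Player 9's 9/41, contributing 17; the remaining 10 contribute 0. Total contributed: 17.
Player 3 keeps 17 and receives 4.6 × 17 × 4/41 = 7.63 from the restocking fund, for a payoff of 24.63.

24.63 dollars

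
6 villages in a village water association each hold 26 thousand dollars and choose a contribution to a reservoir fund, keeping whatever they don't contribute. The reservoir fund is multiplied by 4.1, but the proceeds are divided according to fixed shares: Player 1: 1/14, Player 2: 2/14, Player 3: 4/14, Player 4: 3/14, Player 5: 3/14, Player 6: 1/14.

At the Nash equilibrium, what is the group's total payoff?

236.60 thousand dollars

Each unit j contributes comes back to j as 4.1 × (j's share), so j prefers to contribute only if that share exceeds 1/4.1 = 0.2439; otherwise keeping the unit dominates.
The only share above 0.2439 is Player 3's 4/14, contributing 26; the remaining 5 contribute 0. Total contributed: 26.
The reservoir fund pays out 4.1 × 26 = 106.60 in total (split across the unequal shares, but the aggregate is all that matters for the group sum).
The 5 free-riders keep 26 each, adding 130. Group total = 130 + 106.60 = 236.60.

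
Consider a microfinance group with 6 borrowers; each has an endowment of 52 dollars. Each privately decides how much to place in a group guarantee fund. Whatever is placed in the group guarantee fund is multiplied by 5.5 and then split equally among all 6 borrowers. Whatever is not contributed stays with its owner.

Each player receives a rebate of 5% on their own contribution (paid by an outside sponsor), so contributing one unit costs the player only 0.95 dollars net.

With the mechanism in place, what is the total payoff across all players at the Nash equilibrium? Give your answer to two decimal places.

312.00 dollars

With the mechanism, a contributed unit returns (5.5/6) / 0.95 = 0.9649 per unit of net cost — still below 1 — so contributing 0 remains dominant for every player.
Everyone keeps their endowment and the group total is 6 × 52 = 312.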